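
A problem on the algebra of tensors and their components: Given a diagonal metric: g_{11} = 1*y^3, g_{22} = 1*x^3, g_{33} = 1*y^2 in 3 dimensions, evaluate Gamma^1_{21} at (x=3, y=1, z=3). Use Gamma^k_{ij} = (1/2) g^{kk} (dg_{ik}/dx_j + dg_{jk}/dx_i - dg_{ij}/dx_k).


For a diagonal metric, Gamma^k_{ij} = (1/2) g^{kk} (dg_{ik}/dx_j + dg_{jk}/dx_i - dg_{ij}/dx_k).
The metric is diagonal, so g_{ab} = 0 for a != b.
At the given point: g_{11} = 1, g_{22} = 27, g_{33} = 1
g^{11} = 1/1
dg_{21}/dx_1 = 0 (off-diagonal)
dg_{11}/dx_2 = dg_{11}/dx_2 = 3
dg_{21}/dx_1 = 0 (off-diagonal)
Numerator = 0 + 3 - 0 = 3
Gamma^1_{21} = 3 / (2 * 1) = 3/2

3/2


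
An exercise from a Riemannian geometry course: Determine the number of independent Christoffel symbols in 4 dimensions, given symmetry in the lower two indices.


Christoffel symbols Gamma^k_{ij} are symmetric in i,j, so there are d * d(d+1)/2 independent symbols.
d = 4
d(d+1)/2 = 4 * 5 / 2 = 10
Total = 4 * 10 = 40

40


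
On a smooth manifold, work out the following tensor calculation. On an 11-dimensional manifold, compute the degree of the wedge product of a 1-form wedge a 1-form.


The degree of a wedge product is the sum of the degrees of the individual forms.
Degrees: 1, 1
Total degree = 1 + 1 = 2

2


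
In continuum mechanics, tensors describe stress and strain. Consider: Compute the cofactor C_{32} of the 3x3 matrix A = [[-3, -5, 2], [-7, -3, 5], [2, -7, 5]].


To find cofactor C_{32}, delete row 3 and column 2.
The resulting 2x2 submatrix is: [[-3, 2], [-7, 5]]
Minor M_{32} = -3*5 - 2*-7
  = -15 - -14 = -1
Sign = (-1)^(3+2) = (-1)^5 = -1
Cofactor C_{32} = -1 * -1 = 1

1


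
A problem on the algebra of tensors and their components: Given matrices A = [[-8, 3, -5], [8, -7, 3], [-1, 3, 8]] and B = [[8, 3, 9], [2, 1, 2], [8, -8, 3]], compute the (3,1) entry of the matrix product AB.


(AB)_{ij} = sum_k A_{ik} B_{kj}.
For i=3, j=1:
A_{31} * B_{11} = -1 * 8 = -8
A_{32} * B_{21} = 3 * 2 = 6
A_{33} * B_{31} = 8 * 8 = 64
Sum = -8 + 6 + 64 = 62

62


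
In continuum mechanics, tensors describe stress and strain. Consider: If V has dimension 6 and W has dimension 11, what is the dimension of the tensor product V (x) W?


The dimension of a tensor product is the product of dimensions.
dim(V) = 6, dim(W) = 11
dim(V (x) W) = 6 * 11 = 66

66


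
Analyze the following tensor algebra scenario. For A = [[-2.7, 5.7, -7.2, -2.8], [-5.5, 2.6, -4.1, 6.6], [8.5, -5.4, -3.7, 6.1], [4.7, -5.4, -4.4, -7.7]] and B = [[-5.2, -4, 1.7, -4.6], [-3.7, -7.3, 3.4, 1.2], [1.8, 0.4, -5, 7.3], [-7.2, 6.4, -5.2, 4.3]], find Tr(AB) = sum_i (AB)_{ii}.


Tr(AB) = sum_i (AB)_{ii} where (AB)_{ii} = sum_k A_{ik} B_{ki}.
(AB)_{11} = -2.7*-5.2 + 5.7*-3.7 + -7.2*1.8 + -2.8*-7.2 = 0.15
(AB)_{22} = -5.5*-4 + 2.6*-7.3 + -4.1*0.4 + 6.6*6.4 = 43.62
(AB)_{33} = 8.5*1.7 + -5.4*3.4 + -3.7*-5 + 6.1*-5.2 = -17.13
(AB)_{44} = 4.7*-4.6 + -5.4*1.2 + -4.4*7.3 + -7.7*4.3 = -93.33
Tr(AB) = 0.15 + 43.62 + -17.13 + -93.33 = -66.69

-66.69


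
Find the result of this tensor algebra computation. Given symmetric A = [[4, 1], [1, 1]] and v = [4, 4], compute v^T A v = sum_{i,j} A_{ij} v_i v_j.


First compute Av:
(Av)_1 = 4*4 + 1*4 = 20
(Av)_2 = 1*4 + 1*4 = 8
Av = [20, 8]
Then v^T (Av) = 4*20 + 4*8
= 80 + 32 = 112

112


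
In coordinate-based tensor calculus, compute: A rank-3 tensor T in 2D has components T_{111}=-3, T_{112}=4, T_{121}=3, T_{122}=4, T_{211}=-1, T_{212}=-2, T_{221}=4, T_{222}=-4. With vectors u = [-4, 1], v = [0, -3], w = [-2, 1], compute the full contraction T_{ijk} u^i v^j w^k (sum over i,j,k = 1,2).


S = sum over i,j,k of T_{ijk} u_i v_j w_k. Expanding all 8 terms:
T_{111}*u_1*v_1*w_1 = -3*-4*0*-2 = 0  (running total: 0)
T_{112}*u_1*v_1*w_2 = 4*-4*0*1 = 0  (running total: 0)
T_{121}*u_1*v_2*w_1 = 3*-4*-3*-2 = -72  (running total: -72)
T_{122}*u_1*v_2*w_2 = 4*-4*-3*1 = 48  (running total: -24)
T_{211}*u_2*v_1*w_1 = -1*1*0*-2 = 0  (running total: -24)
T_{212}*u_2*v_1*w_2 = -2*1*0*1 = 0  (running total: -24)
T_{221}*u_2*v_2*w_1 = 4*1*-3*-2 = 24  (running total: 0)
T_{222}*u_2*v_2*w_2 = -4*1*-3*1 = 12  (running total: 12)
S = 12

12


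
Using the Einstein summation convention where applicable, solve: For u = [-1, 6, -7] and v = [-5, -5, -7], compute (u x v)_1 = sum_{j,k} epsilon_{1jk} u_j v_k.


(u x v)_1 = sum_{j,k} epsilon_{1jk} u_j v_k. Only permutations of (1,2,3) contribute; the two non-zero terms are:
eps_{123} u_2 v_3 = 1 * 6 * -7 = -42
eps_{132} u_3 v_2 = -1 * -7 * -5 = -35
(u x v)_1 = -77

-77


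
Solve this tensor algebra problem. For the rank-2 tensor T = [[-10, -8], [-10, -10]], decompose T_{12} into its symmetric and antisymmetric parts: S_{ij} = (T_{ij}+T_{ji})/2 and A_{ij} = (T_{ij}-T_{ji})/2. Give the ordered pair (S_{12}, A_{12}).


T_{12} = -8
T_{21} = -10
S_{12} = (-8 + -10)/2 = -18/2 = -9
A_{12} = (-8 - -10)/2 = 2/2 = 1
Check: S + A = -9 + 1 = -8 = T_{12}.

(-9, 1)


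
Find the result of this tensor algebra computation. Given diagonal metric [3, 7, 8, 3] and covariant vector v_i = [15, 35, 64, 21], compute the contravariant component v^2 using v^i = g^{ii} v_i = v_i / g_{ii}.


To raise an index with a diagonal metric: v^i = v_i / g_{ii}.
For index 2: v_2 = 35, g_{22} = 7
v^2 = 35 / 7 = 5

5


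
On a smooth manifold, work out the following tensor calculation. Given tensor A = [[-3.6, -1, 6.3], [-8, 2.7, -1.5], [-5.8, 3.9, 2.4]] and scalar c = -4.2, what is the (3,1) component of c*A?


Scalar multiplication: (cA)_{ij} = c * A_{ij}.
c = -4.2
A_{31} = -5.8
(cA)_{31} = -4.2 * -5.8 = 24.36

24.36


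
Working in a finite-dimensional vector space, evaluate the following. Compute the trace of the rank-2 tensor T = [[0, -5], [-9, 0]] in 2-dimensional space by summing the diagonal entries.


The contraction (trace) of a rank-2 tensor is the sum of its diagonal elements.
Diagonal entries: A[1,1] = 0, A[2,2] = 0
Tr(A) = 0 + 0 = 0

0


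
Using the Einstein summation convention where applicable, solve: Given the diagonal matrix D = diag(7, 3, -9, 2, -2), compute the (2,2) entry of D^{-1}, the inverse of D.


For a diagonal matrix, the inverse has entries (D^{-1})_{ii} = 1/d_{ii}.
The diagonal entries are: d_{11} = 7, d_{22} = 3, d_{33} = -9, d_{44} = 2, d_{55} = -2
We need (D^{-1})_{22} = 1/d_{22} = 1/3 = 1/3

1/3


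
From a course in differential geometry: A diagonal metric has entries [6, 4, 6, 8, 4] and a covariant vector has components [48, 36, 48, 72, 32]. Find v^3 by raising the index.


To raise an index with a diagonal metric: v^i = v_i / g_{ii}.
For index 3: v_3 = 48, g_{33} = 6
v^3 = 48 / 6 = 8

8


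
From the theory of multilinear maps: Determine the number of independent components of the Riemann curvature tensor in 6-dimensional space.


The Riemann tensor in d dimensions has d^2(d^2 - 1)/12 independent components.
d = 6, so d^2 = 36
d^2 - 1 = 35
d^2(d^2 - 1) = 36 * 35 = 1260
Divide by 12: 1260 / 12 = 105

105


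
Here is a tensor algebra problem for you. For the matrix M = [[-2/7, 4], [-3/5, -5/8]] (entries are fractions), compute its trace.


The trace is the sum of diagonal entries.
Diagonal: M[1,1] = -2/7, M[2,2] = -5/8
Tr(M) = -2/7 + -5/8
Computing step by step:
After adding M[1,1]: -2/7
After adding M[2,2]: -51/56
Tr(M) = -51/56

-51/56


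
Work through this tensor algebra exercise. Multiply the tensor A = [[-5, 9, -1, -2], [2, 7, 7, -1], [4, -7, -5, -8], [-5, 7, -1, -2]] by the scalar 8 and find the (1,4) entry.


Scalar multiplication: (cA)_{ij} = c * A_{ij}.
c = 8
A_{14} = -2
(cA)_{14} = 8 * -2 = -16

-16


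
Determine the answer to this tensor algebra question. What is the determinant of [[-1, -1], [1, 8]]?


For a 2x2 matrix [[a, b], [c, d]], det = a*d - b*c.
a = -1, b = -1, c = 1, d = 8
a*d = -1 * 8 = -8
b*c = -1 * 1 = -1
det = -8 - -1 = -7

-7


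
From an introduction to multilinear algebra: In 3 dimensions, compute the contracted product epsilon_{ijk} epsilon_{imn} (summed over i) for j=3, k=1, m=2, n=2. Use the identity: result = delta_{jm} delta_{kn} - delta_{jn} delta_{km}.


Using the identity: epsilon_{ijk} epsilon_{imn} = delta_{jm} delta_{kn} - delta_{jn} delta_{km}.
delta_{32} = 0
delta_{12} = 0
delta_{32} = 0
delta_{12} = 0
Result = 0 * 0 - 0 * 0 = 0 - 0 = 0

0


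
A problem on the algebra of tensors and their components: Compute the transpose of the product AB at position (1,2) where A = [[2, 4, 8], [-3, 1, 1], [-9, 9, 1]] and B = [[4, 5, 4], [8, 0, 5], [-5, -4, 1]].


(AB)^T_{ij} = (AB)_{ji} = sum_k A_{jk} B_{ki}.
For i=1, j=2 we need (AB)_{21}:
A_{21} * B_{11} = -3 * 4 = -12
A_{22} * B_{21} = 1 * 8 = 8
A_{23} * B_{31} = 1 * -5 = -5
Sum = -12 + 8 + -5 = -9

-9


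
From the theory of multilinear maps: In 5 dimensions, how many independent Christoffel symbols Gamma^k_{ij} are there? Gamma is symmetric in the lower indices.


Christoffel symbols Gamma^k_{ij} are symmetric in i,j, so there are d * d(d+1)/2 independent symbols.
d = 5
d(d+1)/2 = 5 * 6 / 2 = 15
Total = 5 * 15 = 75

75


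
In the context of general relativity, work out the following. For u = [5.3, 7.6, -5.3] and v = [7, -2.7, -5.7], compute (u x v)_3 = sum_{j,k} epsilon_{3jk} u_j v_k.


(u x v)_3 = sum_{j,k} epsilon_{3jk} u_j v_k. Only permutations of (1,2,3) contribute; the two non-zero terms are:
eps_{312} u_1 v_2 = 1 * 5.3 * -2.7 = -14.31
eps_{321} u_2 v_1 = -1 * 7.6 * 7 = -53.2
(u x v)_3 = -67.51

-67.51


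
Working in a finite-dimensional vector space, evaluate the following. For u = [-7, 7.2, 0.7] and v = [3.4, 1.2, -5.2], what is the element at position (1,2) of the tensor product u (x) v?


The outer product entry T_{ij} = u_i * v_j.
We need i=1, j=2.
u_1 = -7, v_2 = 1.2
T_{1,2} = -7 * 1.2 = -8.4

-8.4


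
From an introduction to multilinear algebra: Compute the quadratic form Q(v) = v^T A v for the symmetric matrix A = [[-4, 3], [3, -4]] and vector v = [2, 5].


First compute Av:
(Av)_1 = -4*2 + 3*5 = 7
(Av)_2 = 3*2 + -4*5 = -14
Av = [7, -14]
Then v^T (Av) = 2*7 + 5*-14
= 14 + -70 = -56

-56


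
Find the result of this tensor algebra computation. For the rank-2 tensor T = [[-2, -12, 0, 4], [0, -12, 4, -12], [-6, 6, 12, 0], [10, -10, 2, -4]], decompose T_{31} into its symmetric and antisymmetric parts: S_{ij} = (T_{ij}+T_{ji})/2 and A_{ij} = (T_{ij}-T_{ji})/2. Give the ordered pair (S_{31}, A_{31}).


T_{31} = -6
T_{13} = 0
S_{31} = (-6 + 0)/2 = -6/2 = -3
A_{31} = (-6 - 0)/2 = -6/2 = -3
Check: S + A = -3 + -3 = -6 = T_{31}.

(-3, -3)


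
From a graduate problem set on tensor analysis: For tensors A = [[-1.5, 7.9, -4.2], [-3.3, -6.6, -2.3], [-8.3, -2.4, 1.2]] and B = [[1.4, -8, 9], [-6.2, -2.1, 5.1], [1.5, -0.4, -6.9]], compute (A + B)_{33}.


Tensor addition is component-wise: (A + B)_{ij} = A_{ij} + B_{ij}.
A_{33} = 1.2
B_{33} = -6.9
(A + B)_{33} = 1.2 + -6.9 = -5.7

-5.7


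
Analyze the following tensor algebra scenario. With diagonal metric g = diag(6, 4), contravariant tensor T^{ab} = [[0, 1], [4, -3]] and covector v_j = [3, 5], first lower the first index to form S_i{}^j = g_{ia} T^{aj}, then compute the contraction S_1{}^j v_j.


Step 1: lower the first index. For a diagonal metric, g_{ia} T^{aj} = g_{ii} T^{ij} (no sum on i).
g_{11} = 6
S_1{}^1 = 6 * T^{11} = 6 * 0 = 0
S_1{}^2 = 6 * T^{12} = 6 * 1 = 6
Step 2: contract S_1{}^j with v_j.
S_1{}^1 * v_1 = 0 * 3 = 0
S_1{}^2 * v_2 = 6 * 5 = 30
Result = 0 + 30 = 30

30


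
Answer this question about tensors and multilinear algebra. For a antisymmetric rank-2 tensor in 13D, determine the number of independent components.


A antisymmetric rank-2 tensor in d dimensions has d(d-1)/2 independent components.
d = 13
d(d-1)/2 = 13 * 12 / 2 = 156 / 2 = 78

78


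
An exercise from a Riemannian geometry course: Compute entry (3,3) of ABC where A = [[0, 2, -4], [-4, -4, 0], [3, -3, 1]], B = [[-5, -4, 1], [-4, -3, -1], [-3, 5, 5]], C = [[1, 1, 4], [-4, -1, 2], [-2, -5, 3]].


(ABC)_{33} = sum_m (AB)_{3m} C_{m3}. First compute row 3 of AB.
(AB)_{31} = 3*-5 + -3*-4 + 1*-3 = -6
(AB)_{32} = 3*-4 + -3*-3 + 1*5 = 2
(AB)_{33} = 3*1 + -3*-1 + 1*5 = 11
Now contract with column 3 of C:
(AB)_{31} * C_{13} = -6 * 4 = -24
(AB)_{32} * C_{23} = 2 * 2 = 4
(AB)_{33} * C_{33} = 11 * 3 = 33
(ABC)_{33} = -24 + 4 + 33 = 13

13


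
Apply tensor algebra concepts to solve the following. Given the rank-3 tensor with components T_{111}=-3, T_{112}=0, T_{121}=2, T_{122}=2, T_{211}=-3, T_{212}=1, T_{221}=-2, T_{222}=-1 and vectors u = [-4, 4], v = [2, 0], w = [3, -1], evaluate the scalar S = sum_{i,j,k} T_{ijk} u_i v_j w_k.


S = sum over i,j,k of T_{ijk} u_i v_j w_k. Expanding all 8 terms:
T_{111}*u_1*v_1*w_1 = -3*-4*2*3 = 72  (running total: 72)
T_{112}*u_1*v_1*w_2 = 0*-4*2*-1 = 0  (running total: 72)
T_{121}*u_1*v_2*w_1 = 2*-4*0*3 = 0  (running total: 72)
T_{122}*u_1*v_2*w_2 = 2*-4*0*-1 = 0  (running total: 72)
T_{211}*u_2*v_1*w_1 = -3*4*2*3 = -72  (running total: 0)
T_{212}*u_2*v_1*w_2 = 1*4*2*-1 = -8  (running total: -8)
T_{221}*u_2*v_2*w_1 = -2*4*0*3 = 0  (running total: -8)
T_{222}*u_2*v_2*w_2 = -1*4*0*-1 = 0  (running total: -8)
S = -8

-8


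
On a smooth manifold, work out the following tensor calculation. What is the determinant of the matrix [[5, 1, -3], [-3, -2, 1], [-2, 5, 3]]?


Expanding along the first row, det(A) = a11*M_11 - a12*M_12 + a13*M_13, where M_1j is the (1,j) minor.
Minor M_11 = -2*3 - 1*5 = -11
Minor M_12 = -3*3 - 1*-2 = -7
Minor M_13 = -3*5 - -2*-2 = -19
det = 5*(-11) - 1*(-7) + -3*(-19)
    = -55 - -7 + 57
    = 9

9


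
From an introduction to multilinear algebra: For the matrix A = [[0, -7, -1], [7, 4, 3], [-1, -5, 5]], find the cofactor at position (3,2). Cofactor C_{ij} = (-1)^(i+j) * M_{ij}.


To find cofactor C_{32}, delete row 3 and column 2.
The resulting 2x2 submatrix is: [[0, -1], [7, 3]]
Minor M_{32} = 0*3 - -1*7
  = 0 - -7 = 7
Sign = (-1)^(3+2) = (-1)^5 = -1
Cofactor C_{32} = -1 * 7 = -7

-7


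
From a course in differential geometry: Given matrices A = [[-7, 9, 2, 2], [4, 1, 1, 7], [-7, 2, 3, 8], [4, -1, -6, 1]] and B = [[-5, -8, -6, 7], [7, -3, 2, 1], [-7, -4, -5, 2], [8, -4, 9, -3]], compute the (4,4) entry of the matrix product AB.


(AB)_{ij} = sum_k A_{ik} B_{kj}.
For i=4, j=4:
A_{41} * B_{14} = 4 * 7 = 28
A_{42} * B_{24} = -1 * 1 = -1
A_{43} * B_{34} = -6 * 2 = -12
A_{44} * B_{44} = 1 * -3 = -3
Sum = 28 + -1 + -12 + -3 = 12

12


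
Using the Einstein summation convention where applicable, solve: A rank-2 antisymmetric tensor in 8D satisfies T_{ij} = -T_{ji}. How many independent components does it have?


An antisymmetric rank-2 tensor satisfies A_{ij} = -A_{ji}, so diagonal entries are zero.
The independent components are the upper-triangular entries: C(n, 2) = n(n-1)/2.
n = 8
C(8, 2) = 8 * 7 / 2 = 56 / 2 = 28

28


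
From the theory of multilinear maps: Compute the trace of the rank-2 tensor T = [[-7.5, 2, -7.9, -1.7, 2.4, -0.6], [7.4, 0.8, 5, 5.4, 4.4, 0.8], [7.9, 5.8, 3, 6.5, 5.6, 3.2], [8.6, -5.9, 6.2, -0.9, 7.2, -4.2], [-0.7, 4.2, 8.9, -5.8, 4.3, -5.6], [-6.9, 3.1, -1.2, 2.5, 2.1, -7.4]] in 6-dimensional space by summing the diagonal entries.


The contraction (trace) of a rank-2 tensor is the sum of its diagonal elements.
Diagonal entries: A[1,1] = -7.5, A[2,2] = 0.8, A[3,3] = 3, A[4,4] = -0.9, A[5,5] = 4.3, A[6,6] = -7.4
Tr(A) = -7.5 + 0.8 + 3 + -0.9 + 4.3 + -7.4 = -7.7

-7.7


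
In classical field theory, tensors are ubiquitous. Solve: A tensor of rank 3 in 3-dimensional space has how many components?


The number of components of a rank-r tensor in d dimensions is d^r.
Here d = 3 and r = 3.
3^3 = 27

27


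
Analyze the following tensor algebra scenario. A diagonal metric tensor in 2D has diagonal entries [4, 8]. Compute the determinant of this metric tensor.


For a diagonal metric, the determinant is the product of diagonal entries.
Diagonal entries: 4, 8
det(g) = 4 * 8 = 32

32


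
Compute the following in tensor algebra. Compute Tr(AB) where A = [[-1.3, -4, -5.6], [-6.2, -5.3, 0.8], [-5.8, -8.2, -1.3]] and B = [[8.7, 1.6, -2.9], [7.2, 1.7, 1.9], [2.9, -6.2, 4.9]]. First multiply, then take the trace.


Tr(AB) = sum_i (AB)_{ii} where (AB)_{ii} = sum_k A_{ik} B_{ki}.
(AB)_{11} = -1.3*8.7 + -4*7.2 + -5.6*2.9 = -56.35
(AB)_{22} = -6.2*1.6 + -5.3*1.7 + 0.8*-6.2 = -23.89
(AB)_{33} = -5.8*-2.9 + -8.2*1.9 + -1.3*4.9 = -5.13
Tr(AB) = -56.35 + -23.89 + -5.13 = -85.37

-85.37


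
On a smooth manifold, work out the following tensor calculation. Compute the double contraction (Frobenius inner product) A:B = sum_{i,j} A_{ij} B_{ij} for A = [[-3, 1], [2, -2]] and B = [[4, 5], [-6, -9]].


A:B = sum over all i,j of A_{ij} * B_{ij}.
Row 1: -3*4=-12, 1*5=5 => row sum = -7
Row 2: 2*-6=-12, -2*-9=18 => row sum = 6
Total = -7 + 6 = -1

-1


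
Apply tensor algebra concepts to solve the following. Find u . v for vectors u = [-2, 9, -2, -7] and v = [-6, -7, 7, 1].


The inner product u . v = sum of u_i * v_i.
Term-by-term: -2 * -6, 9 * -7, -2 * 7, -7 * 1
Products: 12, -63, -14, -7
Sum = 12 + -63 + -14 + -7 = -72

-72


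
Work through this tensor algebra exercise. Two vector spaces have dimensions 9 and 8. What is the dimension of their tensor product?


The dimension of a tensor product is the product of dimensions.
dim(V) = 9, dim(W) = 8
dim(V (x) W) = 9 * 8 = 72

72


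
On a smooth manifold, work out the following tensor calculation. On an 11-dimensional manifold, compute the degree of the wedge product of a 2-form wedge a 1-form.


The degree of a wedge product is the sum of the degrees of the individual forms.
Degrees: 2, 1
Total degree = 2 + 1 = 3

3


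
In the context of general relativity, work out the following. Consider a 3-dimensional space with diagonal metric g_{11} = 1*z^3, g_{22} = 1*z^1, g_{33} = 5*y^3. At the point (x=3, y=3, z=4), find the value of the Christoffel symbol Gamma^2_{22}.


For a diagonal metric, Gamma^k_{ij} = (1/2) g^{kk} (dg_{ik}/dx_j + dg_{jk}/dx_i - dg_{ij}/dx_k).
The metric is diagonal, so g_{ab} = 0 for a != b.
At the given point: g_{11} = 64, g_{22} = 4, g_{33} = 135
g^{22} = 1/4
dg_{22}/dx_2 = dg_{22}/dx_2 = 0
dg_{22}/dx_2 = dg_{22}/dx_2 = 0
dg_{22}/dx_2 = dg_{22}/dx_2 = 0
Numerator = 0 + 0 - 0 = 0
Gamma^2_{22} = 0 / (2 * 4) = 0

0


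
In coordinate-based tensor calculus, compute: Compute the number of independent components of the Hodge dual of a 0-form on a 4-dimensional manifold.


The Hodge dual of a p-form on an n-dimensional manifold is an (n-p)-form.
n = 4, p = 0, so dual degree = 4 - 0 = 4
The number of components is C(n, n-p) = C(4, 4) = 1

1


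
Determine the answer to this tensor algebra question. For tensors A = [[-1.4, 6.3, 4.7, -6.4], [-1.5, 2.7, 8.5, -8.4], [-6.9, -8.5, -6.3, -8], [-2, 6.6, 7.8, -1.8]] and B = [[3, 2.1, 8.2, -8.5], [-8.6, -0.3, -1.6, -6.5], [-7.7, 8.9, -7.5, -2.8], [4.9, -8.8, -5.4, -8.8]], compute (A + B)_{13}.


Tensor addition is component-wise: (A + B)_{ij} = A_{ij} + B_{ij}.
A_{13} = 4.7
B_{13} = 8.2
(A + B)_{13} = 4.7 + 8.2 = 12.9

12.9


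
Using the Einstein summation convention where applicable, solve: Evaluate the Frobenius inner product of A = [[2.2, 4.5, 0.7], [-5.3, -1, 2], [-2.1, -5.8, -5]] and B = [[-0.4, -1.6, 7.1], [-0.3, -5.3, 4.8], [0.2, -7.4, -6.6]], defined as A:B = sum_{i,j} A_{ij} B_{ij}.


A:B = sum over all i,j of A_{ij} * B_{ij}.
Row 1: 2.2*-0.4=-0.88, 4.5*-1.6=-7.2, 0.7*7.1=4.97 => row sum = -3.11
Row 2: -5.3*-0.3=1.59, -1*-5.3=5.3, 2*4.8=9.6 => row sum = 16.49
Row 3: -2.1*0.2=-0.42, -5.8*-7.4=42.92, -5*-6.6=33 => row sum = 75.5
Total = -3.11 + 16.49 + 75.5 = 88.88

88.88


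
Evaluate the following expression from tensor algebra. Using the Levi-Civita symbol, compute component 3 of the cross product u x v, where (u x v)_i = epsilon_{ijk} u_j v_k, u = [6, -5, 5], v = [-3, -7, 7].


(u x v)_3 = sum_{j,k} epsilon_{3jk} u_j v_k. Only permutations of (1,2,3) contribute; the two non-zero terms are:
eps_{312} u_1 v_2 = 1 * 6 * -7 = -42
eps_{321} u_2 v_1 = -1 * -5 * -3 = -15
(u x v)_3 = -57

-57


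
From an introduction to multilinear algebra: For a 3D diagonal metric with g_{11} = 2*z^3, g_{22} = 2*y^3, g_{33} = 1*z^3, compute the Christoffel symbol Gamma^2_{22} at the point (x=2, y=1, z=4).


For a diagonal metric, Gamma^k_{ij} = (1/2) g^{kk} (dg_{ik}/dx_j + dg_{jk}/dx_i - dg_{ij}/dx_k).
The metric is diagonal, so g_{ab} = 0 for a != b.
At the given point: g_{11} = 128, g_{22} = 2, g_{33} = 64
g^{22} = 1/2
dg_{22}/dx_2 = dg_{22}/dx_2 = 6
dg_{22}/dx_2 = dg_{22}/dx_2 = 6
dg_{22}/dx_2 = dg_{22}/dx_2 = 6
Numerator = 6 + 6 - 6 = 6
Gamma^2_{22} = 6 / (2 * 2) = 3/2

3/2


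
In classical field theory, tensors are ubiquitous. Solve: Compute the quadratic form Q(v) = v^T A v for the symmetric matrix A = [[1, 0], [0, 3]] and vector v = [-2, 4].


First compute Av:
(Av)_1 = 1*-2 + 0*4 = -2
(Av)_2 = 0*-2 + 3*4 = 12
Av = [-2, 12]
Then v^T (Av) = -2*-2 + 4*12
= 4 + 48 = 52

52


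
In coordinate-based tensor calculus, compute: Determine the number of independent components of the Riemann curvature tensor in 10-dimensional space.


The Riemann tensor in d dimensions has d^2(d^2 - 1)/12 independent components.
d = 10, so d^2 = 100
d^2 - 1 = 99
d^2(d^2 - 1) = 100 * 99 = 9900
Divide by 12: 9900 / 12 = 825

825


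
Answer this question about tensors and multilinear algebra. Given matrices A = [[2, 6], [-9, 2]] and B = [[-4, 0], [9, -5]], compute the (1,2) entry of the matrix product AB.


(AB)_{ij} = sum_k A_{ik} B_{kj}.
For i=1, j=2:
A_{11} * B_{12} = 2 * 0 = 0
A_{12} * B_{22} = 6 * -5 = -30
Sum = 0 + -30 = -30

-30


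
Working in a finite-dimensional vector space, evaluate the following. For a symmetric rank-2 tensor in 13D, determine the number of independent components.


A symmetric rank-2 tensor in d dimensions has d(d+1)/2 independent components.
d = 13
d(d+1)/2 = 13 * 14 / 2 = 182 / 2 = 91

91


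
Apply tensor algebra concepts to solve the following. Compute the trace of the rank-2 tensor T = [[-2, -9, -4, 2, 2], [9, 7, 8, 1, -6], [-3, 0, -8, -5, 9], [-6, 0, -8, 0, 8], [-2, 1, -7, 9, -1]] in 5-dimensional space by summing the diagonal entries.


The contraction (trace) of a rank-2 tensor is the sum of its diagonal elements.
Diagonal entries: A[1,1] = -2, A[2,2] = 7, A[3,3] = -8, A[4,4] = 0, A[5,5] = -1
Tr(A) = -2 + 7 + -8 + 0 + -1 = -4

-4


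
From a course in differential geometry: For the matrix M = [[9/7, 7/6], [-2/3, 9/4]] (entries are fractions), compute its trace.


The trace is the sum of diagonal entries.
Diagonal: M[1,1] = 9/7, M[2,2] = 9/4
Tr(M) = 9/7 + 9/4
Computing step by step:
After adding M[1,1]: 9/7
After adding M[2,2]: 99/28
Tr(M) = 99/28

99/28


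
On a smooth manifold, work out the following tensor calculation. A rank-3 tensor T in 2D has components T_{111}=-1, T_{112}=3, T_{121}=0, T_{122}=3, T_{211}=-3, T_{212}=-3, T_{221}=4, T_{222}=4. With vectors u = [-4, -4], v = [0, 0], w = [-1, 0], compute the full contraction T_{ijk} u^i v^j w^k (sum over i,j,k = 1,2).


S = sum over i,j,k of T_{ijk} u_i v_j w_k. Expanding all 8 terms:
T_{111}*u_1*v_1*w_1 = -1*-4*0*-1 = 0  (running total: 0)
T_{112}*u_1*v_1*w_2 = 3*-4*0*0 = 0  (running total: 0)
T_{121}*u_1*v_2*w_1 = 0*-4*0*-1 = 0  (running total: 0)
T_{122}*u_1*v_2*w_2 = 3*-4*0*0 = 0  (running total: 0)
T_{211}*u_2*v_1*w_1 = -3*-4*0*-1 = 0  (running total: 0)
T_{212}*u_2*v_1*w_2 = -3*-4*0*0 = 0  (running total: 0)
T_{221}*u_2*v_2*w_1 = 4*-4*0*-1 = 0  (running total: 0)
T_{222}*u_2*v_2*w_2 = 4*-4*0*0 = 0  (running total: 0)
S = 0

0


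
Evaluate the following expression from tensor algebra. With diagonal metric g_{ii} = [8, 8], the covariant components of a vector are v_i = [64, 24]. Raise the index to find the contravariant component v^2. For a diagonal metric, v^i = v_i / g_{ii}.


To raise an index with a diagonal metric: v^i = v_i / g_{ii}.
For index 2: v_2 = 24, g_{22} = 8
v^2 = 24 / 8 = 3

3


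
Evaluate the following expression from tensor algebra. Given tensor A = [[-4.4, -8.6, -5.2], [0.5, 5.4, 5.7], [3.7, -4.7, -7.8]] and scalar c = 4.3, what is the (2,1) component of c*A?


Scalar multiplication: (cA)_{ij} = c * A_{ij}.
c = 4.3
A_{21} = 0.5
(cA)_{21} = 4.3 * 0.5 = 2.15

2.15


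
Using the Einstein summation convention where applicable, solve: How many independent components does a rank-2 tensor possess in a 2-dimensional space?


The number of components of a rank-r tensor in d dimensions is d^r.
Here d = 2 and r = 2.
2^2 = 4

4


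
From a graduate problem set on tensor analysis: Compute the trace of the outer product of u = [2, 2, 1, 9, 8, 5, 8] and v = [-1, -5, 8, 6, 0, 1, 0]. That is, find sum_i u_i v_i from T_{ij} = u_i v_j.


The outer product gives T_{ij} = u_i v_j.
The trace (contraction) is Tr(T) = sum_i T_{ii} = sum_i u_i v_i.
Diagonal entries:
T_{11} = u_1 * v_1 = 2 * -1 = -2
T_{22} = u_2 * v_2 = 2 * -5 = -10
T_{33} = u_3 * v_3 = 1 * 8 = 8
T_{44} = u_4 * v_4 = 9 * 6 = 54
T_{55} = u_5 * v_5 = 8 * 0 = 0
T_{66} = u_6 * v_6 = 5 * 1 = 5
T_{77} = u_7 * v_7 = 8 * 0 = 0
Tr(T) = -2 + -10 + 8 + 54 + 0 + 5 + 0 = 55

55


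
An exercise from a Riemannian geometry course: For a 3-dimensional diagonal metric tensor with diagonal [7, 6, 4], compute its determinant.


For a diagonal metric, the determinant is the product of diagonal entries.
Diagonal entries: 7, 6, 4
det(g) = 7 * 6 * 4 = 168

168


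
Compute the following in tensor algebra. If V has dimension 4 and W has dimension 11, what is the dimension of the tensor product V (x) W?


The dimension of a tensor product is the product of dimensions.
dim(V) = 4, dim(W) = 11
dim(V (x) W) = 4 * 11 = 44

44


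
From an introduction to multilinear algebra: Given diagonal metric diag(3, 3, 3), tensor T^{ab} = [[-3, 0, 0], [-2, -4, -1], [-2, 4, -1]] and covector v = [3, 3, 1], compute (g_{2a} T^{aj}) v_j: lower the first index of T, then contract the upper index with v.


Step 1: lower the first index. For a diagonal metric, g_{ia} T^{aj} = g_{ii} T^{ij} (no sum on i).
g_{22} = 3
S_2{}^1 = 3 * T^{21} = 3 * -2 = -6
S_2{}^2 = 3 * T^{22} = 3 * -4 = -12
S_2{}^3 = 3 * T^{23} = 3 * -1 = -3
Step 2: contract S_2{}^j with v_j.
S_2{}^1 * v_1 = -6 * 3 = -18
S_2{}^2 * v_2 = -12 * 3 = -36
S_2{}^3 * v_3 = -3 * 1 = -3
Result = -18 + -36 + -3 = -57

-57


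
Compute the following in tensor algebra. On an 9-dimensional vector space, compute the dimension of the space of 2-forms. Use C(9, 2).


The dimension of the space of p-forms on an n-dimensional space is C(n, p).
n = 9, p = 2
C(9, 2) = 9! / (2! * 7!) = 36

36


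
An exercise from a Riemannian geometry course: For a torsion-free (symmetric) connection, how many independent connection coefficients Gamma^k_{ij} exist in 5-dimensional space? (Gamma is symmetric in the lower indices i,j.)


Christoffel symbols Gamma^k_{ij} are symmetric in i,j, so there are d * d(d+1)/2 independent symbols.
d = 5
d(d+1)/2 = 5 * 6 / 2 = 15
Total = 5 * 15 = 75

75


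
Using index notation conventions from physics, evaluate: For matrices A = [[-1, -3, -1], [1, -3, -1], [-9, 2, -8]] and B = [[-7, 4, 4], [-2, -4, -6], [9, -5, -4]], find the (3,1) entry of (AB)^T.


(AB)^T_{ij} = (AB)_{ji} = sum_k A_{jk} B_{ki}.
For i=3, j=1 we need (AB)_{13}:
A_{11} * B_{13} = -1 * 4 = -4
A_{12} * B_{23} = -3 * -6 = 18
A_{13} * B_{33} = -1 * -4 = 4
Sum = -4 + 18 + 4 = 18

18


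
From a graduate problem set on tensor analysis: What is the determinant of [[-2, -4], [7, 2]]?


For a 2x2 matrix [[a, b], [c, d]], det = a*d - b*c.
a = -2, b = -4, c = 7, d = 2
a*d = -2 * 2 = -4
b*c = -4 * 7 = -28
det = -4 - -28 = 24

24


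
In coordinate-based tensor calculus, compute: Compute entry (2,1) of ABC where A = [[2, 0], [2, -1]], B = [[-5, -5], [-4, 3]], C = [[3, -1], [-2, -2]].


(ABC)_{21} = sum_m (AB)_{2m} C_{m1}. First compute row 2 of AB.
(AB)_{21} = 2*-5 + -1*-4 = -6
(AB)_{22} = 2*-5 + -1*3 = -13
Now contract with column 1 of C:
(AB)_{21} * C_{11} = -6 * 3 = -18
(AB)_{22} * C_{21} = -13 * -2 = 26
(ABC)_{21} = -18 + 26 = 8

8


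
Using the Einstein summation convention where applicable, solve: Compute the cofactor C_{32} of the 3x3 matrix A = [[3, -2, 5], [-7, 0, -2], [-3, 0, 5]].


To find cofactor C_{32}, delete row 3 and column 2.
The resulting 2x2 submatrix is: [[3, 5], [-7, -2]]
Minor M_{32} = 3*-2 - 5*-7
  = -6 - -35 = 29
Sign = (-1)^(3+2) = (-1)^5 = -1
Cofactor C_{32} = -1 * 29 = -29

-29


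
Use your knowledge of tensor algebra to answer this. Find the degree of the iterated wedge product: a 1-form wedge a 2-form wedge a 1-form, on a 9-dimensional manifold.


The degree of a wedge product is the sum of the degrees of the individual forms.
Degrees: 1, 2, 1
Total degree = 1 + 2 + 1 = 4

4


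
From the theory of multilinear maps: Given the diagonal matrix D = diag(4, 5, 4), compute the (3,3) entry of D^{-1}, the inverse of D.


For a diagonal matrix, the inverse has entries (D^{-1})_{ii} = 1/d_{ii}.
The diagonal entries are: d_{11} = 4, d_{22} = 5, d_{33} = 4
We need (D^{-1})_{33} = 1/d_{33} = 1/4 = 1/4

1/4


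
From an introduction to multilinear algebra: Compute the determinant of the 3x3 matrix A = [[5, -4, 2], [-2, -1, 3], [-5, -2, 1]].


Expanding along the first row, det(A) = a11*M_11 - a12*M_12 + a13*M_13, where M_1j is the (1,j) minor.
Minor M_11 = -1*1 - 3*-2 = 5
Minor M_12 = -2*1 - 3*-5 = 13
Minor M_13 = -2*-2 - -1*-5 = -1
det = 5*(5) - -4*(13) + 2*(-1)
    = 25 - -52 + -2
    = 75

75


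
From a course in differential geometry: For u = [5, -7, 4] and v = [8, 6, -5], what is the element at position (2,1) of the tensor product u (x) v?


The outer product entry T_{ij} = u_i * v_j.
We need i=2, j=1.
u_2 = -7, v_1 = 8
T_{2,1} = -7 * 8 = -56

-56


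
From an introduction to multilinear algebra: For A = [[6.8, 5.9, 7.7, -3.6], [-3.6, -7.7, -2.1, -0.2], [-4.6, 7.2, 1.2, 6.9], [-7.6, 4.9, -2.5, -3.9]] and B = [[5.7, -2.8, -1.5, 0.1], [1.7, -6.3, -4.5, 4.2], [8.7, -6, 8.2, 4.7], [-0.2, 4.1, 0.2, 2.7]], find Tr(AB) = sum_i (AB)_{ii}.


Tr(AB) = sum_i (AB)_{ii} where (AB)_{ii} = sum_k A_{ik} B_{ki}.
(AB)_{11} = 6.8*5.7 + 5.9*1.7 + 7.7*8.7 + -3.6*-0.2 = 116.5
(AB)_{22} = -3.6*-2.8 + -7.7*-6.3 + -2.1*-6 + -0.2*4.1 = 70.37
(AB)_{33} = -4.6*-1.5 + 7.2*-4.5 + 1.2*8.2 + 6.9*0.2 = -14.28
(AB)_{44} = -7.6*0.1 + 4.9*4.2 + -2.5*4.7 + -3.9*2.7 = -2.46
Tr(AB) = 116.5 + 70.37 + -14.28 + -2.46 = 170.13

170.13


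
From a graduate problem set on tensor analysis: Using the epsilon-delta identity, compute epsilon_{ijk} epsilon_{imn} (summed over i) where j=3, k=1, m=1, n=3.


Using the identity: epsilon_{ijk} epsilon_{imn} = delta_{jm} delta_{kn} - delta_{jn} delta_{km}.
delta_{31} = 0
delta_{13} = 0
delta_{33} = 1
delta_{11} = 1
Result = 0 * 0 - 1 * 1 = 0 - 1 = -1

-1


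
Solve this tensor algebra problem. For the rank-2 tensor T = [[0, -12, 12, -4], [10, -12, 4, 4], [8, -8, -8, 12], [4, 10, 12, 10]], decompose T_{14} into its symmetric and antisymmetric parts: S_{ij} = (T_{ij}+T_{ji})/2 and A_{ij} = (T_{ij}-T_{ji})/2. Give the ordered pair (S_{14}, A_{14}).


T_{14} = -4
T_{41} = 4
S_{14} = (-4 + 4)/2 = 0/2 = 0
A_{14} = (-4 - 4)/2 = -8/2 = -4
Check: S + A = 0 + -4 = -4 = T_{14}.

(0, -4)


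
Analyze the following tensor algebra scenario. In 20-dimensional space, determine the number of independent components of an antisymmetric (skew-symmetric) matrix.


An antisymmetric rank-2 tensor satisfies A_{ij} = -A_{ji}, so diagonal entries are zero.
The independent components are the upper-triangular entries: C(n, 2) = n(n-1)/2.
n = 20
C(20, 2) = 20 * 19 / 2 = 380 / 2 = 190

190


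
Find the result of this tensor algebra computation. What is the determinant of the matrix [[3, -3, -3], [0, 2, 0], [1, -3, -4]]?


Expanding along the first row, det(A) = a11*M_11 - a12*M_12 + a13*M_13, where M_1j is the (1,j) minor.
Minor M_11 = 2*-4 - 0*-3 = -8
Minor M_12 = 0*-4 - 0*1 = 0
Minor M_13 = 0*-3 - 2*1 = -2
det = 3*(-8) - -3*(0) + -3*(-2)
    = -24 - 0 + 6
    = -18

-18


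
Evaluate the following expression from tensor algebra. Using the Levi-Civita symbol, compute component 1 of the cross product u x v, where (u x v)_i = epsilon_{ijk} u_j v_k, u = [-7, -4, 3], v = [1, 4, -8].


(u x v)_1 = sum_{j,k} epsilon_{1jk} u_j v_k. Only permutations of (1,2,3) contribute; the two non-zero terms are:
eps_{123} u_2 v_3 = 1 * -4 * -8 = 32
eps_{132} u_3 v_2 = -1 * 3 * 4 = -12
(u x v)_1 = 20

20


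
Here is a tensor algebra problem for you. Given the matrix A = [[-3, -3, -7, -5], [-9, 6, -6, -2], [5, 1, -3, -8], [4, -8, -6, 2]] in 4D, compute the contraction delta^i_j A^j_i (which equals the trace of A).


The contraction (trace) of a rank-2 tensor is the sum of its diagonal elements.
Diagonal entries: A[1,1] = -3, A[2,2] = 6, A[3,3] = -3, A[4,4] = 2
Tr(A) = -3 + 6 + -3 + 2 = 2

2


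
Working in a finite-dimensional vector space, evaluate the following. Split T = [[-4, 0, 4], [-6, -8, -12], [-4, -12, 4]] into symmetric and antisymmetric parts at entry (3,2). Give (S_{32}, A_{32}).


T_{32} = -12
T_{23} = -12
S_{32} = (-12 + -12)/2 = -24/2 = -12
A_{32} = (-12 - -12)/2 = 0/2 = 0
Check: S + A = -12 + 0 = -12 = T_{32}.

(-12, 0)


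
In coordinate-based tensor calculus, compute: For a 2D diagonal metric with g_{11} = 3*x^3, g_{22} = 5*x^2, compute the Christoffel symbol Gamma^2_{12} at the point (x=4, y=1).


For a diagonal metric, Gamma^k_{ij} = (1/2) g^{kk} (dg_{ik}/dx_j + dg_{jk}/dx_i - dg_{ij}/dx_k).
The metric is diagonal, so g_{ab} = 0 for a != b.
At the given point: g_{11} = 192, g_{22} = 80
g^{22} = 1/80
dg_{12}/dx_2 = 0 (off-diagonal)
dg_{22}/dx_1 = dg_{22}/dx_1 = 40
dg_{12}/dx_2 = 0 (off-diagonal)
Numerator = 0 + 40 - 0 = 40
Gamma^2_{12} = 40 / (2 * 80) = 1/4

1/4


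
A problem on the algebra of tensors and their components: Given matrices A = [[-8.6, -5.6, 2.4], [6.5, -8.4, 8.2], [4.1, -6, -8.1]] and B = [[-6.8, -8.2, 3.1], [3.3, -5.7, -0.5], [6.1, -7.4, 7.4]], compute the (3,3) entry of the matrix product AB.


(AB)_{ij} = sum_k A_{ik} B_{kj}.
For i=3, j=3:
A_{31} * B_{13} = 4.1 * 3.1 = 12.71
A_{32} * B_{23} = -6 * -0.5 = 3
A_{33} * B_{33} = -8.1 * 7.4 = -59.94
Sum = 12.71 + 3 + -59.94 = -44.23

-44.23


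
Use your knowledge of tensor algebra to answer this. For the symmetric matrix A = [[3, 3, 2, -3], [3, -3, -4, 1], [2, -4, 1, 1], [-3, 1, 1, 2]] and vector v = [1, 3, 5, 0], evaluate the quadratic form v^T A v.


First compute Av:
(Av)_1 = 3*1 + 3*3 + 2*5 + -3*0 = 22
(Av)_2 = 3*1 + -3*3 + -4*5 + 1*0 = -26
(Av)_3 = 2*1 + -4*3 + 1*5 + 1*0 = -5
(Av)_4 = -3*1 + 1*3 + 1*5 + 2*0 = 5
Av = [22, -26, -5, 5]
Then v^T (Av) = 1*22 + 3*-26 + 5*-5 + 0*5
= 22 + -78 + -25 + 0 = -81

-81


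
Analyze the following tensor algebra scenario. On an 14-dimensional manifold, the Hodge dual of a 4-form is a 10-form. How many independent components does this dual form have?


The Hodge dual of a p-form on an n-dimensional manifold is an (n-p)-form.
n = 14, p = 4, so dual degree = 14 - 4 = 10
The number of components is C(n, n-p) = C(14, 10) = 1001

1001


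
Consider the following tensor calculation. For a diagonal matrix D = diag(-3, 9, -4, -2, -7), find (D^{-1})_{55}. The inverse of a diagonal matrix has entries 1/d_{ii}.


For a diagonal matrix, the inverse has entries (D^{-1})_{ii} = 1/d_{ii}.
The diagonal entries are: d_{11} = -3, d_{22} = 9, d_{33} = -4, d_{44} = -2, d_{55} = -7
We need (D^{-1})_{55} = 1/d_{55} = 1/-7 = -1/7

-1/7


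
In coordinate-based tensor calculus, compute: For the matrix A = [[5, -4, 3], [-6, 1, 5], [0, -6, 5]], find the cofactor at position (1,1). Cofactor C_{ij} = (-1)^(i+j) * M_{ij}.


To find cofactor C_{11}, delete row 1 and column 1.
The resulting 2x2 submatrix is: [[1, 5], [-6, 5]]
Minor M_{11} = 1*5 - 5*-6
  = 5 - -30 = 35
Sign = (-1)^(1+1) = (-1)^2 = 1
Cofactor C_{11} = 1 * 35 = 35

35


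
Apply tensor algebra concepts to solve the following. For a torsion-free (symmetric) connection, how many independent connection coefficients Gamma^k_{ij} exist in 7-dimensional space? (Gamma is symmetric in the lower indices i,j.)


Christoffel symbols Gamma^k_{ij} are symmetric in i,j, so there are d * d(d+1)/2 independent symbols.
d = 7
d(d+1)/2 = 7 * 8 / 2 = 28
Total = 7 * 28 = 196

196


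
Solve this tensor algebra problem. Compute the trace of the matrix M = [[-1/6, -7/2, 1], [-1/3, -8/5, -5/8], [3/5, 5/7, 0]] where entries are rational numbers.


The trace is the sum of diagonal entries.
Diagonal: M[1,1] = -1/6, M[2,2] = -8/5, M[3,3] = 0
Tr(M) = -1/6 + -8/5 + 0
Computing step by step:
After adding M[1,1]: -1/6
After adding M[2,2]: -53/30
After adding M[3,3]: -53/30
Tr(M) = -53/30

-53/30


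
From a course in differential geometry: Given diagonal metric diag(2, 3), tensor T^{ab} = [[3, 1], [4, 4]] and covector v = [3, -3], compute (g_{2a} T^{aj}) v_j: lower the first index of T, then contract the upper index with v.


Step 1: lower the first index. For a diagonal metric, g_{ia} T^{aj} = g_{ii} T^{ij} (no sum on i).
g_{22} = 3
S_2{}^1 = 3 * T^{21} = 3 * 4 = 12
S_2{}^2 = 3 * T^{22} = 3 * 4 = 12
Step 2: contract S_2{}^j with v_j.
S_2{}^1 * v_1 = 12 * 3 = 36
S_2{}^2 * v_2 = 12 * -3 = -36
Result = 36 + -36 = 0

0


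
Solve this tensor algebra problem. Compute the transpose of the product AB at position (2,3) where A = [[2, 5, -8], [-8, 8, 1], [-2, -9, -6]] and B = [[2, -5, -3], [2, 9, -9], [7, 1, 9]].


(AB)^T_{ij} = (AB)_{ji} = sum_k A_{jk} B_{ki}.
For i=2, j=3 we need (AB)_{32}:
A_{31} * B_{12} = -2 * -5 = 10
A_{32} * B_{22} = -9 * 9 = -81
A_{33} * B_{32} = -6 * 1 = -6
Sum = 10 + -81 + -6 = -77

-77


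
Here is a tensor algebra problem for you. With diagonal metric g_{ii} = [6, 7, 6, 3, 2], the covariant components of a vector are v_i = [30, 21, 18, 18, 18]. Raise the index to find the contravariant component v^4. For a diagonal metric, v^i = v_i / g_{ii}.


To raise an index with a diagonal metric: v^i = v_i / g_{ii}.
For index 4: v_4 = 18, g_{44} = 3
v^4 = 18 / 3 = 6

6


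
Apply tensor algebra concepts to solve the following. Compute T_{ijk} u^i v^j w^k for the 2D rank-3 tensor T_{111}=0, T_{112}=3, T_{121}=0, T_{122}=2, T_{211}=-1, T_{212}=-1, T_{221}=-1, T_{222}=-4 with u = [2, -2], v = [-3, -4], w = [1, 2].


S = sum over i,j,k of T_{ijk} u_i v_j w_k. Expanding all 8 terms:
T_{111}*u_1*v_1*w_1 = 0*2*-3*1 = 0  (running total: 0)
T_{112}*u_1*v_1*w_2 = 3*2*-3*2 = -36  (running total: -36)
T_{121}*u_1*v_2*w_1 = 0*2*-4*1 = 0  (running total: -36)
T_{122}*u_1*v_2*w_2 = 2*2*-4*2 = -32  (running total: -68)
T_{211}*u_2*v_1*w_1 = -1*-2*-3*1 = -6  (running total: -74)
T_{212}*u_2*v_1*w_2 = -1*-2*-3*2 = -12  (running total: -86)
T_{221}*u_2*v_2*w_1 = -1*-2*-4*1 = -8  (running total: -94)
T_{222}*u_2*v_2*w_2 = -4*-2*-4*2 = -64  (running total: -158)
S = -158

-158


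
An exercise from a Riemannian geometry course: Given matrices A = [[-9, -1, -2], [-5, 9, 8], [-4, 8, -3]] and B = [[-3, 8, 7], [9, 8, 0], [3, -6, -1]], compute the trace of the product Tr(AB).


Tr(AB) = sum_i (AB)_{ii} where (AB)_{ii} = sum_k A_{ik} B_{ki}.
(AB)_{11} = -9*-3 + -1*9 + -2*3 = 12
(AB)_{22} = -5*8 + 9*8 + 8*-6 = -16
(AB)_{33} = -4*7 + 8*0 + -3*-1 = -25
Tr(AB) = 12 + -16 + -25 = -29

-29


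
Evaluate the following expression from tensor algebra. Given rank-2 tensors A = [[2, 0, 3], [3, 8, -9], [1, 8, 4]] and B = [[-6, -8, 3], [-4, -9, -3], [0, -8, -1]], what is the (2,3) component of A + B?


Tensor addition is component-wise: (A + B)_{ij} = A_{ij} + B_{ij}.
A_{23} = -9
B_{23} = -3
(A + B)_{23} = -9 + -3 = -12

-12


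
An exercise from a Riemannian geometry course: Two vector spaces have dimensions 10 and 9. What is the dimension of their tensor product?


The dimension of a tensor product is the product of dimensions.
dim(V) = 10, dim(W) = 9
dim(V (x) W) = 10 * 9 = 90

90


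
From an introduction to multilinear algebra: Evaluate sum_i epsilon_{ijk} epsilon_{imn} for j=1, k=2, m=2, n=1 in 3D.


Using the identity: epsilon_{ijk} epsilon_{imn} = delta_{jm} delta_{kn} - delta_{jn} delta_{km}.
delta_{12} = 0
delta_{21} = 0
delta_{11} = 1
delta_{22} = 1
Result = 0 * 0 - 1 * 1 = 0 - 1 = -1

-1


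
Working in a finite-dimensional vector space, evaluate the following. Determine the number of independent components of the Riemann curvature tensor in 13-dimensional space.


The Riemann tensor in d dimensions has d^2(d^2 - 1)/12 independent components.
d = 13, so d^2 = 169
d^2 - 1 = 168
d^2(d^2 - 1) = 169 * 168 = 28392
Divide by 12: 28392 / 12 = 2366

2366
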